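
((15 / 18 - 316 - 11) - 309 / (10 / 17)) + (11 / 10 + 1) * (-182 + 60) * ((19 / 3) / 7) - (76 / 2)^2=-37909 / 15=-2527.27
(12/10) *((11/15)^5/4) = 161051/2531250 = 0.06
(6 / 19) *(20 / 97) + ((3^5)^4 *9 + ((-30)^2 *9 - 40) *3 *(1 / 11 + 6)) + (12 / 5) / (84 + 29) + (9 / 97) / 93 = 11142888994556520666 / 355081595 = 31381206887.27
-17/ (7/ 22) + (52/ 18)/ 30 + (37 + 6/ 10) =-14867/ 945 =-15.73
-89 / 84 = -1.06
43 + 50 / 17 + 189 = 3994 / 17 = 234.94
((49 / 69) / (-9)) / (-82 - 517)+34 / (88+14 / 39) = 0.38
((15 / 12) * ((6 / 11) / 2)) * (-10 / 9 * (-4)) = 50 / 33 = 1.52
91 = 91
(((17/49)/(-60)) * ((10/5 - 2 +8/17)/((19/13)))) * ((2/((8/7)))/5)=-0.00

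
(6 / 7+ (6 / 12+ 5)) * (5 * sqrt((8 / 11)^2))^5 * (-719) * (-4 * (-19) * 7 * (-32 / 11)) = 7968056934400000 / 1771561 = 4497760412.65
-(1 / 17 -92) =1563 / 17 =91.94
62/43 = 1.44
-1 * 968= -968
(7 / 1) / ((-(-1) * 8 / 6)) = 21 / 4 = 5.25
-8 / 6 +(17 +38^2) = 4379 / 3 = 1459.67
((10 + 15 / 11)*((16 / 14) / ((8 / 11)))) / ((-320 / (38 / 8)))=-475 / 1792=-0.27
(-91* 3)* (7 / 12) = -159.25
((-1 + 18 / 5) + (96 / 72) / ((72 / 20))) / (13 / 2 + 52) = 802 / 15795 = 0.05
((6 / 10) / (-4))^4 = 81 / 160000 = 0.00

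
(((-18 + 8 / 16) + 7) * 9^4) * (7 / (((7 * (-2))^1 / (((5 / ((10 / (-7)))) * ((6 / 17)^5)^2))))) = -7289703921024 / 2015993900449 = -3.62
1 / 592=0.00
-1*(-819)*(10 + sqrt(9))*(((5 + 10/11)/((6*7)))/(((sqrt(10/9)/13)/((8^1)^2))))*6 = 24676704*sqrt(10)/11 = 7094053.62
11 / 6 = 1.83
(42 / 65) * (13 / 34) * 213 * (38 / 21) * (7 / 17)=56658 / 1445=39.21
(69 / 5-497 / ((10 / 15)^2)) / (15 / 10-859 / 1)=22089 / 17150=1.29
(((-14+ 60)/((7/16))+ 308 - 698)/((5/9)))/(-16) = 8973/280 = 32.05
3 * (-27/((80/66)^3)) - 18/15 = -2987697/64000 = -46.68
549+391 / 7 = 4234 / 7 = 604.86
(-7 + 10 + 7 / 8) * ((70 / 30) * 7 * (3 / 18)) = 1519 / 144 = 10.55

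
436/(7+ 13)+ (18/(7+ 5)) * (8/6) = 23.80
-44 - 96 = -140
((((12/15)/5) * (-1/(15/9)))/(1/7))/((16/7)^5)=-352947/32768000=-0.01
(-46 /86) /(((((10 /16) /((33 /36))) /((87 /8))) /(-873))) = 6405201 /860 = 7447.91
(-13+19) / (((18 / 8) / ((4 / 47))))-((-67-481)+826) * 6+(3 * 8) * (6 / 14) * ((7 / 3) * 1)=-231772 / 141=-1643.77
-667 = -667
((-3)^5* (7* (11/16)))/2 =-584.72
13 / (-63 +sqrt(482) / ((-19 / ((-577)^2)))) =22743 / 4109669780381 - 6325651 *sqrt(482) / 4109669780381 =-0.00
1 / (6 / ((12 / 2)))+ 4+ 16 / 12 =19 / 3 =6.33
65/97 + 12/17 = 2269/1649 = 1.38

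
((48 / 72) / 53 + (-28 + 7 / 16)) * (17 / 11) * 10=-5957395 / 13992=-425.77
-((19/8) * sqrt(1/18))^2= -361/1152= -0.31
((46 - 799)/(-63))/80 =0.15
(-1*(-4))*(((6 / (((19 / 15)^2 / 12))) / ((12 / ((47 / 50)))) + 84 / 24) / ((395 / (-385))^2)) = 60060770 / 2253001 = 26.66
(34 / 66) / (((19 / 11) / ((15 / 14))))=85 / 266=0.32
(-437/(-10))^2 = 190969/100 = 1909.69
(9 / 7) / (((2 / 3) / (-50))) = -675 / 7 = -96.43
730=730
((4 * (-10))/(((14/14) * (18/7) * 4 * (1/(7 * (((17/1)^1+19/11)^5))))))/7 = -8957735.01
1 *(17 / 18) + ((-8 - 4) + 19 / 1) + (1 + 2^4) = 449 / 18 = 24.94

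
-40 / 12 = -10 / 3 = -3.33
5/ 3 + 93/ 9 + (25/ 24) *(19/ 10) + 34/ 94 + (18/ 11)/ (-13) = 4585871/ 322608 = 14.21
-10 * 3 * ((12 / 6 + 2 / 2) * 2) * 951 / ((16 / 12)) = -128385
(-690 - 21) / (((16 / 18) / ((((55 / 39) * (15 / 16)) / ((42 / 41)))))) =-24049575 / 23296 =-1032.35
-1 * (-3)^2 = -9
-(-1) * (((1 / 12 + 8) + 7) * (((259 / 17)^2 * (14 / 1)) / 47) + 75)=1117.87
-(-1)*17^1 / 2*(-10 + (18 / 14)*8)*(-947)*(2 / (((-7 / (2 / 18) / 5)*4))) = 91.26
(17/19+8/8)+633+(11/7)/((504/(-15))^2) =2383268009/3753792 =634.90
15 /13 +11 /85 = 1418 /1105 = 1.28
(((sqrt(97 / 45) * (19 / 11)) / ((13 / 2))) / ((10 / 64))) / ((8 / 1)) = 152 * sqrt(485) / 10725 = 0.31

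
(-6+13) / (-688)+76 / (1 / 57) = 2980409 / 688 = 4331.99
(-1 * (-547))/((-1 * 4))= -547/4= -136.75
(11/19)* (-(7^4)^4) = -365562236265611/19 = -19240117698190.05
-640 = -640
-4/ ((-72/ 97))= 5.39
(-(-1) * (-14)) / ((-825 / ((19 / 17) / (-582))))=-133 / 4081275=-0.00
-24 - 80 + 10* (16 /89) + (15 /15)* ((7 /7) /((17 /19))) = -152941 /1513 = -101.08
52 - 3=49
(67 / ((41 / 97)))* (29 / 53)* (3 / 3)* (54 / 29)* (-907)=-318308022 / 2173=-146483.21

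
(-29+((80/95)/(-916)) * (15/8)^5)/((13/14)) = -7240924201/231682048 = -31.25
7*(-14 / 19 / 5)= -98 / 95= -1.03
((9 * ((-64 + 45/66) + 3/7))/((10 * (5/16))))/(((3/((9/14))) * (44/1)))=-52299/59290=-0.88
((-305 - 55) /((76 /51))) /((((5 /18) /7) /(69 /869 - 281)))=28236872160 /16511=1710185.46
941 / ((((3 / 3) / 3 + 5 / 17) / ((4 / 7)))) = 47991 / 56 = 856.98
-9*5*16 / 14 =-51.43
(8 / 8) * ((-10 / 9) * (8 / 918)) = -40 / 4131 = -0.01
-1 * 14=-14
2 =2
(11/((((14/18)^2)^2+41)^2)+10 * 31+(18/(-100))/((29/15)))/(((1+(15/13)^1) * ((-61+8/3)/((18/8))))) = -1161826975168753491/209339007606568000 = -5.55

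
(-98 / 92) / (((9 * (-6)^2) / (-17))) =0.06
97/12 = 8.08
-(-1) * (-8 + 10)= 2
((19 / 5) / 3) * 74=1406 / 15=93.73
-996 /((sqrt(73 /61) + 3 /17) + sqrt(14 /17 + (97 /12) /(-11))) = -68168232 /(12078 + 61 * sqrt(111639) + 1122 * sqrt(4453)) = -635.12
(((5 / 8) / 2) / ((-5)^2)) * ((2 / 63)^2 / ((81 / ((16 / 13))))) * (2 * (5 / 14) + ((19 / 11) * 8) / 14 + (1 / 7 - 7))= -1588 / 1609052445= -0.00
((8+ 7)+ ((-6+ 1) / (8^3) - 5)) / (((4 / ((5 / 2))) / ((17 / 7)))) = 434775 / 28672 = 15.16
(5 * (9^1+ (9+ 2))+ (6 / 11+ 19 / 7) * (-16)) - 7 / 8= 28933 / 616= 46.97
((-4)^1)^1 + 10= 6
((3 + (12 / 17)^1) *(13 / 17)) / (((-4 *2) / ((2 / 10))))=-819 / 11560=-0.07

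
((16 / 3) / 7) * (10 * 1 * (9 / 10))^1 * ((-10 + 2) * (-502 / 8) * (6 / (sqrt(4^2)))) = 36144 / 7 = 5163.43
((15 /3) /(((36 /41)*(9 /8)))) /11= 0.46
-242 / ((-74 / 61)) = 7381 / 37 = 199.49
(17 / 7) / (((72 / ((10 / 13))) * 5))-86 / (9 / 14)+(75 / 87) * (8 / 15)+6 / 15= -63136247 / 475020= -132.91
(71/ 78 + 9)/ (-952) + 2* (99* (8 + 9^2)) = 17621.99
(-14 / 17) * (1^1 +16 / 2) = -126 / 17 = -7.41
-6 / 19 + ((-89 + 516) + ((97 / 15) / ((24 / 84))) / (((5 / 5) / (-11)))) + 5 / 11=1117139 / 6270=178.17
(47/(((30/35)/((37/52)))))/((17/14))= 85211/2652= 32.13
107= 107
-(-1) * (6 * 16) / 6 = 16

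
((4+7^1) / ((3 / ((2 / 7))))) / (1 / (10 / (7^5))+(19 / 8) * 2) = 440 / 707889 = 0.00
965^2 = 931225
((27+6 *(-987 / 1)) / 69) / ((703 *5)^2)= -393 / 56834035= -0.00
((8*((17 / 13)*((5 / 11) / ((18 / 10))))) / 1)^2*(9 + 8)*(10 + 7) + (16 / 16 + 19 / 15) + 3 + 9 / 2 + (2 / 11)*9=33597276259 / 16563690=2028.37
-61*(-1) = 61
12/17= 0.71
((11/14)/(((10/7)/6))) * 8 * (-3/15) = -132/25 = -5.28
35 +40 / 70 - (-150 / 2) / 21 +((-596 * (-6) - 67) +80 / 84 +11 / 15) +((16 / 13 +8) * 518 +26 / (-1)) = 3778942 / 455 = 8305.37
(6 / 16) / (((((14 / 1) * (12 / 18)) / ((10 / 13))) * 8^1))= 0.00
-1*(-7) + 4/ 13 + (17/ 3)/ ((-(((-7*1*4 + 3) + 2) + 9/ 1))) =4211/ 546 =7.71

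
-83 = -83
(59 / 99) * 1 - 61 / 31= -1.37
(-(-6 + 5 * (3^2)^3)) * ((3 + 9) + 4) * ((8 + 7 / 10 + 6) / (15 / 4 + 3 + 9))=-271712 / 5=-54342.40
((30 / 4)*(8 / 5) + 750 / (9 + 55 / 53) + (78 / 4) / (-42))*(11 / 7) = 504757 / 3724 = 135.54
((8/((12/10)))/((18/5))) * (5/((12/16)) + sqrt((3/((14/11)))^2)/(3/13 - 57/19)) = 10.77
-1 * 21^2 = -441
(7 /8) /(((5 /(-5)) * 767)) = -7 /6136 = -0.00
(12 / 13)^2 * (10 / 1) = 1440 / 169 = 8.52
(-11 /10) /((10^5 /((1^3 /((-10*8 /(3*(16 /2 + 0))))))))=33 /10000000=0.00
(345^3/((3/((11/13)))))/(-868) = -150566625/11284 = -13343.37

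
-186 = -186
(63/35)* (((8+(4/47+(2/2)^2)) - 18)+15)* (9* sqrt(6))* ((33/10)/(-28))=-382239* sqrt(6)/32900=-28.46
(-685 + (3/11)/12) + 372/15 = -145239/220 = -660.18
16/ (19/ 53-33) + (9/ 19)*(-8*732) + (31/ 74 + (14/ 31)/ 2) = -104575247339/ 37701890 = -2773.74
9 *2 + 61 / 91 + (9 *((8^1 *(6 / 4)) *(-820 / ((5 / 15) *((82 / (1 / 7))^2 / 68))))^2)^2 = 23638868676596667877 / 211769347901293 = 111625.54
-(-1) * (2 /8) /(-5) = -1 /20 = -0.05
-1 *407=-407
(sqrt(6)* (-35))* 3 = -105* sqrt(6) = -257.20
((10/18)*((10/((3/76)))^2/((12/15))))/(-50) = -72200/81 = -891.36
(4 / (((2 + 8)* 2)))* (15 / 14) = 3 / 14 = 0.21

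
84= 84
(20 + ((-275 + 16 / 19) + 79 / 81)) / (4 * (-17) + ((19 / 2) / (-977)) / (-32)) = 24363910144 / 6543651015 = 3.72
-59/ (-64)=59/ 64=0.92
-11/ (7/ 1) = -11/ 7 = -1.57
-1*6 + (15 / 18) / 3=-103 / 18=-5.72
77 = 77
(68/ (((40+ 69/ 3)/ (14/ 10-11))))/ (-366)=544/ 19215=0.03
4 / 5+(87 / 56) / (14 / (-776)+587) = 12796139 / 15942430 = 0.80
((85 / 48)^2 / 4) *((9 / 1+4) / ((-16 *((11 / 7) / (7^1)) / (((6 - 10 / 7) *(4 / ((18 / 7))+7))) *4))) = -4602325 / 165888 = -27.74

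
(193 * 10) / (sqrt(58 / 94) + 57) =2585235 / 76337 - 965 * sqrt(1363) / 76337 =33.40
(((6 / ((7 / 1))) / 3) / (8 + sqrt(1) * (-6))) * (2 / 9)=2 / 63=0.03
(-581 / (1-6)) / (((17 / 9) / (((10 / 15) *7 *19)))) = 5454.56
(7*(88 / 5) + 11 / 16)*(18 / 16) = 89199 / 640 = 139.37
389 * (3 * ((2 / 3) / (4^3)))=389 / 32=12.16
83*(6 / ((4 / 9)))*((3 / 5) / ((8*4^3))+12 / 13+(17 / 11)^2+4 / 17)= 544301750943 / 136913920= 3975.50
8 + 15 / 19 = 167 / 19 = 8.79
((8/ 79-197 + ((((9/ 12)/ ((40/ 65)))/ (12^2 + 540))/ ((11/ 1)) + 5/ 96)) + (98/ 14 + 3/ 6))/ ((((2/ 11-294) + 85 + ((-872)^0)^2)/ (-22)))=-13205490683/ 658806912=-20.04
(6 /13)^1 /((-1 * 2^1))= -3 /13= -0.23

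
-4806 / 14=-2403 / 7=-343.29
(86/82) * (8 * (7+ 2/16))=2451/41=59.78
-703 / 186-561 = -105049 / 186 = -564.78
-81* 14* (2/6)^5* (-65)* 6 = 1820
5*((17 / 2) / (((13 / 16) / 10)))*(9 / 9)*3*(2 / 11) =285.31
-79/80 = -0.99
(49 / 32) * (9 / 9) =49 / 32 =1.53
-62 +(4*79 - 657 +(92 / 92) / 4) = -1611 / 4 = -402.75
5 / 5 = 1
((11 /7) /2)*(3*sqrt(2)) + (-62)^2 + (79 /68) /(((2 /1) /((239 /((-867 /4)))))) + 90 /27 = 33*sqrt(2) /14 + 113392811 /29478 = 3850.03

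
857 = 857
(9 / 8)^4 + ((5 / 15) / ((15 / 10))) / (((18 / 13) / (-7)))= 158705 / 331776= 0.48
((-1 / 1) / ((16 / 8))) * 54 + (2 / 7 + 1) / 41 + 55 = 8045 / 287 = 28.03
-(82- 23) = -59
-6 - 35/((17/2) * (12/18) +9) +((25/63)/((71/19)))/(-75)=-4952447/590436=-8.39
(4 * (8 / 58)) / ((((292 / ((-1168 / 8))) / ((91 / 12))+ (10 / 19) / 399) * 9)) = -262808 / 1124997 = -0.23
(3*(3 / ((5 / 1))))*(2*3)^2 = 324 / 5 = 64.80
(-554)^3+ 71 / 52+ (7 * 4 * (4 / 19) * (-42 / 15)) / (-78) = -2519866273109 / 14820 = -170031462.42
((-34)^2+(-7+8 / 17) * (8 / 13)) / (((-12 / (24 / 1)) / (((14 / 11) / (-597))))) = 7128464 / 1451307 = 4.91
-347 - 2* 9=-365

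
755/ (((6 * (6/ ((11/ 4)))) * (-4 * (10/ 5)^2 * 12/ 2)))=-8305/ 13824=-0.60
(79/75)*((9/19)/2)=237/950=0.25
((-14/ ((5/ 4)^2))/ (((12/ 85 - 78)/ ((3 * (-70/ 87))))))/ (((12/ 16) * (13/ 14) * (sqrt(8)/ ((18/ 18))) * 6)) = -186592 * sqrt(2)/ 11227437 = -0.02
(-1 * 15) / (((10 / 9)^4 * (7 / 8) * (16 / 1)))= -19683 / 28000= -0.70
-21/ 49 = -3/ 7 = -0.43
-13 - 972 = -985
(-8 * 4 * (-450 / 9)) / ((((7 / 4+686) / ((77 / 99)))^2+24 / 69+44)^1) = 588800 / 287754807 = 0.00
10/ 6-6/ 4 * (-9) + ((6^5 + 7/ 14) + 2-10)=23351/ 3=7783.67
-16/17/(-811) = 16/13787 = 0.00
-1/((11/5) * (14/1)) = -5/154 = -0.03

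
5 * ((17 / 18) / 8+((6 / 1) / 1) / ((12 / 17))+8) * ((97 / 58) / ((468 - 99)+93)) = 1160605 / 3858624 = 0.30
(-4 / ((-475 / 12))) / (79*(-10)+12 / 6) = -12 / 93575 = -0.00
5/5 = 1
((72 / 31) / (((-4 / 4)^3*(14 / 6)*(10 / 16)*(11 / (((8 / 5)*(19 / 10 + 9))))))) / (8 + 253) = -83712 / 8652875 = -0.01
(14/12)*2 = 7/3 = 2.33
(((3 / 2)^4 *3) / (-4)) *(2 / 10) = -243 / 320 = -0.76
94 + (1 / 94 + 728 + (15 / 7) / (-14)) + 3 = 1899647 / 2303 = 824.86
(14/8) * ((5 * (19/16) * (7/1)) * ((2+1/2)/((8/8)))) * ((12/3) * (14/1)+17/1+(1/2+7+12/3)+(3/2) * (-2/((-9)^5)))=77422634975/5038848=15365.15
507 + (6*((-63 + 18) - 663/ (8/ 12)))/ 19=3396/ 19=178.74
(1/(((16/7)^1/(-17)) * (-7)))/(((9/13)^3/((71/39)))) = 203983/34992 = 5.83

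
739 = 739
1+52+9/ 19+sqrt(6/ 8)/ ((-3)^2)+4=sqrt(3)/ 18+1092/ 19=57.57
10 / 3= 3.33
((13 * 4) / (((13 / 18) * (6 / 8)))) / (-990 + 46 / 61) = -732 / 7543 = -0.10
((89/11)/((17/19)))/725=1691/135575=0.01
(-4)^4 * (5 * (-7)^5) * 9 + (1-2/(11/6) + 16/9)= -19168047193/99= -193616638.31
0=0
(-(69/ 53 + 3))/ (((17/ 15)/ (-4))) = 13680/ 901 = 15.18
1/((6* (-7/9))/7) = -3/2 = -1.50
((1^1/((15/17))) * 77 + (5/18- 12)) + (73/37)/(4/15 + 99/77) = 41694619/542790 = 76.82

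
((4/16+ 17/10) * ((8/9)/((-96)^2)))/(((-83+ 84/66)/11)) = -1573/62138880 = -0.00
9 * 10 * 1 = 90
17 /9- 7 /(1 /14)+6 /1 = -811 /9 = -90.11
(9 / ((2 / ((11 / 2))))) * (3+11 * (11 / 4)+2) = 13959 / 16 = 872.44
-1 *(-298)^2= -88804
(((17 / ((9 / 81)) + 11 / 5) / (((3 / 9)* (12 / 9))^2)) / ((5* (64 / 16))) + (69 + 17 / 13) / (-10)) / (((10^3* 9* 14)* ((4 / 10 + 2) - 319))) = -83861 / 103718160000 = -0.00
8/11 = 0.73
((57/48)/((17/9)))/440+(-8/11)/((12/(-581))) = 12643073/359040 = 35.21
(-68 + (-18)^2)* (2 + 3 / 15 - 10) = -9984 / 5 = -1996.80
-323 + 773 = 450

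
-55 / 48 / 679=-55 / 32592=-0.00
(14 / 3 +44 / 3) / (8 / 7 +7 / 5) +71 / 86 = 193537 / 22962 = 8.43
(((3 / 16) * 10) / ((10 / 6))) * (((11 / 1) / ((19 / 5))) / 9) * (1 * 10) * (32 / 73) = 2200 / 1387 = 1.59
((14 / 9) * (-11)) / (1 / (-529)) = 81466 / 9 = 9051.78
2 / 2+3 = 4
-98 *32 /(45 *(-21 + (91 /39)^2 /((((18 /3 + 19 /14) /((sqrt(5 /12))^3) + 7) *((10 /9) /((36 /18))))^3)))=1822567286788416 *sqrt(15) /19644213384304337743 + 8799982860101780056864 /2651968806881085595305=3.32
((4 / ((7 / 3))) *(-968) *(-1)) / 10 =5808 / 35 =165.94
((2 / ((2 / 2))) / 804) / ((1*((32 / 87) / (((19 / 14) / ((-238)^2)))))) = 551 / 3400452608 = 0.00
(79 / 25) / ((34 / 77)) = 6083 / 850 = 7.16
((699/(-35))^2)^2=238730937201/1500625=159087.67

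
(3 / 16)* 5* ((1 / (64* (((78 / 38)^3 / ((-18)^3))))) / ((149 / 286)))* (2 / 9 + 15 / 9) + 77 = 66373483 / 1611584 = 41.19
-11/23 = -0.48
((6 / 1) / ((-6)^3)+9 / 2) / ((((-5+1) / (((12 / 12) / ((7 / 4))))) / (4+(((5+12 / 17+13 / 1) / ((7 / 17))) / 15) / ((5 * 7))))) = -57569 / 22050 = -2.61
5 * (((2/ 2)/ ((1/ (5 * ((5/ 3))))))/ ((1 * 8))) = 125/ 24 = 5.21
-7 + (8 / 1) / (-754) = -2643 / 377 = -7.01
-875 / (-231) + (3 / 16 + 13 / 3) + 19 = 14419 / 528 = 27.31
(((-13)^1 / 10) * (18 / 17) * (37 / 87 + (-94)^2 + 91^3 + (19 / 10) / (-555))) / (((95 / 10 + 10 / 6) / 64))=-918848545422912 / 152768375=-6014651.56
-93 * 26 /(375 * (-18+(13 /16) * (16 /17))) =13702 /36625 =0.37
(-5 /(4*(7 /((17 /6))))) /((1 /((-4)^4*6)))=-5440 /7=-777.14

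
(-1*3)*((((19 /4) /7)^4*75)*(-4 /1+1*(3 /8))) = 850344525 /4917248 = 172.93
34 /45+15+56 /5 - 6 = 20.96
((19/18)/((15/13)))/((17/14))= 1729/2295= 0.75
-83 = -83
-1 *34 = -34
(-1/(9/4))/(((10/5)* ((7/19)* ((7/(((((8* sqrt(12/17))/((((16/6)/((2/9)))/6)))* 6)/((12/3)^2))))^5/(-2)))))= 18468* sqrt(51)/578009537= 0.00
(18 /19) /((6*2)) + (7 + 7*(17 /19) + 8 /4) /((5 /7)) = 21.45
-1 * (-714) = 714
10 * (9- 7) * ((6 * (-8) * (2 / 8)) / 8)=-30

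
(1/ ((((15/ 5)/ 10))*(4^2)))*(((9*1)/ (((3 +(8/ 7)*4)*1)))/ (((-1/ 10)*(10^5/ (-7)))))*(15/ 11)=441/ 1865600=0.00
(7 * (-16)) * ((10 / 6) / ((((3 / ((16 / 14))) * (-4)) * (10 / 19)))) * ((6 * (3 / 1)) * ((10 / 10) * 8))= 4864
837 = 837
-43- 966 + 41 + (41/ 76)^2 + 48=-5312239/ 5776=-919.71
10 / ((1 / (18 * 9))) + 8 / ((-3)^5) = 393652 / 243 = 1619.97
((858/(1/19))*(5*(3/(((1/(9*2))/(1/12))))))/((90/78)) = 317889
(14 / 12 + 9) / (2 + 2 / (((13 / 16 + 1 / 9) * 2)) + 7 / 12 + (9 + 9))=16226 / 34579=0.47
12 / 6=2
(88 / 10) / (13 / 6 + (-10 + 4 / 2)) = -264 / 175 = -1.51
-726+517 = -209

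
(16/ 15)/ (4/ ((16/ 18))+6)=0.10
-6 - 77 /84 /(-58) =-5.98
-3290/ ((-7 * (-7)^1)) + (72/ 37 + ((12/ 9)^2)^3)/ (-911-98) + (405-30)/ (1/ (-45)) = -3227654129695/ 190510299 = -16942.15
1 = 1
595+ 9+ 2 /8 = 2417 /4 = 604.25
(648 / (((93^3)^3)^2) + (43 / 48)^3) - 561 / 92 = -1694297442603339193670208382231004697545 / 314989327389670958389424540114072236032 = -5.38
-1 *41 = -41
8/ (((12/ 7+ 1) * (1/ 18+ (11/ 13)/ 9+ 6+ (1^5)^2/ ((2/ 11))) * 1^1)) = 6552/ 25897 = 0.25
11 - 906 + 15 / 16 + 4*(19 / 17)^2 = -4111041 / 4624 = -889.07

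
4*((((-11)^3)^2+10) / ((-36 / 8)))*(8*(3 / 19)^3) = -340141632 / 6859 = -49590.56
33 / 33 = 1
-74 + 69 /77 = -5629 /77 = -73.10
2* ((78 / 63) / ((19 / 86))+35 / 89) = 425938 / 35511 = 11.99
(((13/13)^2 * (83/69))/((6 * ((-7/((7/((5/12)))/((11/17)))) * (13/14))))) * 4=-3.20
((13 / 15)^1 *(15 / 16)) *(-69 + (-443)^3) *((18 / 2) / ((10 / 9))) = -11443263741 / 20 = -572163187.05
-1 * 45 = -45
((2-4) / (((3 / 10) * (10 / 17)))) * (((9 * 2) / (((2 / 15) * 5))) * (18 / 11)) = -5508 / 11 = -500.73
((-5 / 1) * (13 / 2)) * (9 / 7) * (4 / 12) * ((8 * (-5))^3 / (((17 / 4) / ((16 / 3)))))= 133120000 / 119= 1118655.46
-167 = -167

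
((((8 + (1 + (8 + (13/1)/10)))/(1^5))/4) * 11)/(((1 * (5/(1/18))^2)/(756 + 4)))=4.72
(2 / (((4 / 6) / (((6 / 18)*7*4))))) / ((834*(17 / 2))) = 0.00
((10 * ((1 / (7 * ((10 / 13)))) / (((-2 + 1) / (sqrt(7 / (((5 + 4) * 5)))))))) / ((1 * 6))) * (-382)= 2483 * sqrt(35) / 315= 46.63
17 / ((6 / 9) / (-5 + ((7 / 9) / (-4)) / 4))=-12359 / 96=-128.74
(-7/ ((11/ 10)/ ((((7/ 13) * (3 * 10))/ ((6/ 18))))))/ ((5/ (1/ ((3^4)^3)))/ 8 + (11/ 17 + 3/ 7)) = -41983200/ 45217803917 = -0.00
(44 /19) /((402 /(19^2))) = 418 /201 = 2.08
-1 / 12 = -0.08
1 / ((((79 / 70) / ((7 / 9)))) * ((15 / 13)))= 1274 / 2133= 0.60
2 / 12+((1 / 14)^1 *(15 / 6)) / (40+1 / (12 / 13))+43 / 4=452261 / 41412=10.92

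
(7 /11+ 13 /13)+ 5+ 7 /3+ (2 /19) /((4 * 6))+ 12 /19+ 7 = 41647 /2508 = 16.61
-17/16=-1.06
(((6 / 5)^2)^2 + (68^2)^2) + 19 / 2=26726734467 / 1250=21381387.57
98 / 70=7 / 5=1.40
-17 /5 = -3.40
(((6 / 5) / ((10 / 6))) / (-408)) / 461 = -0.00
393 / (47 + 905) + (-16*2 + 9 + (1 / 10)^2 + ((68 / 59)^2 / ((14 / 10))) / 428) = -200120648379 / 8864714600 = -22.57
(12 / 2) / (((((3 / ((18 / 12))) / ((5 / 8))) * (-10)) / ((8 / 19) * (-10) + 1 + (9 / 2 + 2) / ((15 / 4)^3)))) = 197971 / 342000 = 0.58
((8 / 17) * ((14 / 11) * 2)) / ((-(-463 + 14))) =224 / 83963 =0.00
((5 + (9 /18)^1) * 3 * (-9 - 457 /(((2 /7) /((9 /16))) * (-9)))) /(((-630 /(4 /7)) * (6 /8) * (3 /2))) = -32021 /26460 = -1.21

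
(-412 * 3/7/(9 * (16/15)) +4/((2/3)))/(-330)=347/9240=0.04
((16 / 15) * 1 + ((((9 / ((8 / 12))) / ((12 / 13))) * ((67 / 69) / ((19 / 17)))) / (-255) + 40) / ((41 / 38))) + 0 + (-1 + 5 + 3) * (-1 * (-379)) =152262079 / 56580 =2691.09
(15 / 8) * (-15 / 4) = -225 / 32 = -7.03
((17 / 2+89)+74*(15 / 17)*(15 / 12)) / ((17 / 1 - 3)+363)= 105 / 221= 0.48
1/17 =0.06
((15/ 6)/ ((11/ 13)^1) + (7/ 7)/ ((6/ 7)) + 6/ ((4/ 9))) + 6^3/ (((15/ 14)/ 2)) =138871/ 330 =420.82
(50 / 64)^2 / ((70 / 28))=125 / 512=0.24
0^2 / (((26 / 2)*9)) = 0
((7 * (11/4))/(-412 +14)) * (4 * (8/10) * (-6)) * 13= 12012/995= 12.07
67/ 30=2.23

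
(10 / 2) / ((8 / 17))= 85 / 8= 10.62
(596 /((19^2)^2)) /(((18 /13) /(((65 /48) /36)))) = 125905 /1013376096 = 0.00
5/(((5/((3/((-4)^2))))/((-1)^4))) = 3/16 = 0.19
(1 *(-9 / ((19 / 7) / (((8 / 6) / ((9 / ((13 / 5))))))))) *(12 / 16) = -91 / 95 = -0.96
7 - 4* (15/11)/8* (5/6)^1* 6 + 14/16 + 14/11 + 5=945/88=10.74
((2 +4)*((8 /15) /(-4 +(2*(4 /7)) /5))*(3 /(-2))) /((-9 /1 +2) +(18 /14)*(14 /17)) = -238 /1111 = -0.21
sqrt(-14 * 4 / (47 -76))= 2 * sqrt(406) / 29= 1.39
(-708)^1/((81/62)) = -14632/27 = -541.93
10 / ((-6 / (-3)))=5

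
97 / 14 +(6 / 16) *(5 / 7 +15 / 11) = 1187 / 154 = 7.71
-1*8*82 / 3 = -656 / 3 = -218.67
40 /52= 10 /13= 0.77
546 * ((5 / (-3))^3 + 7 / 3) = -11284 / 9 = -1253.78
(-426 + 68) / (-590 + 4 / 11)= 1969 / 3243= 0.61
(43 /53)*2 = 86 /53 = 1.62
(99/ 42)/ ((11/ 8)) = 12/ 7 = 1.71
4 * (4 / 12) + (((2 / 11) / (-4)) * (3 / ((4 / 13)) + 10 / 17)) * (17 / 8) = 707 / 2112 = 0.33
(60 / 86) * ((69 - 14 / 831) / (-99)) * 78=-14904500 / 393063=-37.92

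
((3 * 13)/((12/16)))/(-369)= -52/369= -0.14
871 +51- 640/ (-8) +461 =1463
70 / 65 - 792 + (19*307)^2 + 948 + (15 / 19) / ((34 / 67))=285733952019 / 8398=34024047.63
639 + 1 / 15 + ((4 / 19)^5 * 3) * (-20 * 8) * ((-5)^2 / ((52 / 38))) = 16148182378 / 25412595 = 635.44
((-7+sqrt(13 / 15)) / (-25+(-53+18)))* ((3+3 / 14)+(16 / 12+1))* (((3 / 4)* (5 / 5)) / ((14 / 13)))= 3029 / 6720 -3029* sqrt(195) / 705600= 0.39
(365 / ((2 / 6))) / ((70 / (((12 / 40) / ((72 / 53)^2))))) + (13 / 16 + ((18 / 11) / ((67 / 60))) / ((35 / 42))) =303924689 / 59431680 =5.11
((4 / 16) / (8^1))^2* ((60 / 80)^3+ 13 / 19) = 1345 / 1245184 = 0.00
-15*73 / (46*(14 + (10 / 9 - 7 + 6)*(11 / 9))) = -17739 / 10534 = -1.68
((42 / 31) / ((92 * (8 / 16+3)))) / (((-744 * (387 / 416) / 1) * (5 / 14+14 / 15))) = -3640 / 772698777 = -0.00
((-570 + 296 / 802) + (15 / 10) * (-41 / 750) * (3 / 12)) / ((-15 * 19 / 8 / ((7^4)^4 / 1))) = 15182811315750294054041 / 28571250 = 531401717311993.49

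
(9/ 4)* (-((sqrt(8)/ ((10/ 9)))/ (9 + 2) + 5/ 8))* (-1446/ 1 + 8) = 58239* sqrt(2)/ 110 + 32355/ 16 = 2770.94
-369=-369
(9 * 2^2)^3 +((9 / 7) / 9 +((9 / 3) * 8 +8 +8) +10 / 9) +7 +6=46710.25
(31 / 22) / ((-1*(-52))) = 31 / 1144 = 0.03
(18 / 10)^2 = 81 / 25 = 3.24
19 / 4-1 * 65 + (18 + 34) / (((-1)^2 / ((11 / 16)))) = -49 / 2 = -24.50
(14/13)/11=14/143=0.10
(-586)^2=343396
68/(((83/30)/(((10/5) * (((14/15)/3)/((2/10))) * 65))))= 1237600/249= 4970.28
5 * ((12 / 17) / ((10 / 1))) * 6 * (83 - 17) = 2376 / 17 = 139.76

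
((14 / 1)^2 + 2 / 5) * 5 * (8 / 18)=3928 / 9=436.44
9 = 9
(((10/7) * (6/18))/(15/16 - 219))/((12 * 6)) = -20/659421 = -0.00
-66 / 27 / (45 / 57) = -418 / 135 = -3.10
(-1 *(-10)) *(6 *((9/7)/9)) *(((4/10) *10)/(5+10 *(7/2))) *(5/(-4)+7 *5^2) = 2085/14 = 148.93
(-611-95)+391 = -315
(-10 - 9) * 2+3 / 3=-37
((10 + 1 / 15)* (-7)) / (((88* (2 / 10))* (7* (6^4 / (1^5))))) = -151 / 342144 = -0.00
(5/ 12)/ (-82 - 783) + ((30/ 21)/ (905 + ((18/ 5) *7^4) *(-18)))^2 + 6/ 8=11401261158921761/ 15211451261714631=0.75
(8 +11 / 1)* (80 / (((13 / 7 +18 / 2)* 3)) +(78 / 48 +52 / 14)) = 24883 / 168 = 148.11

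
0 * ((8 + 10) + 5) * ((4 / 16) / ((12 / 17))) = 0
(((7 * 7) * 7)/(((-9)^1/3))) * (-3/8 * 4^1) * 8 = 1372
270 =270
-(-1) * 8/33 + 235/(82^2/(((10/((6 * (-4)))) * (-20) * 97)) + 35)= 19646251/3466551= 5.67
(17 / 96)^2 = 289 / 9216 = 0.03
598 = 598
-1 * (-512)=512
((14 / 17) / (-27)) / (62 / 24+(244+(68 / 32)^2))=-896 / 7376283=-0.00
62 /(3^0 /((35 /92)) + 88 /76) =20615 /1259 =16.37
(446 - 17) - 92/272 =29149/68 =428.66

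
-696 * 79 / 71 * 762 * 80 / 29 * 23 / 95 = -531668736 / 1349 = -394120.63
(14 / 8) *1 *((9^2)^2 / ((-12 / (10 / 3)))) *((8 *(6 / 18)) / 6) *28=-39690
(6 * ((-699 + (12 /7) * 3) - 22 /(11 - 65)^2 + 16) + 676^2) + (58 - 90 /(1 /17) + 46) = 767972263 /1701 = 451482.81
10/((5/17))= 34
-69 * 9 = -621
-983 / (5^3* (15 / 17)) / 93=-16711 / 174375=-0.10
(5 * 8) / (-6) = -20 / 3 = -6.67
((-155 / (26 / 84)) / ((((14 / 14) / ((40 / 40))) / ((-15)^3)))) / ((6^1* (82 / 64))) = 117180000 / 533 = 219849.91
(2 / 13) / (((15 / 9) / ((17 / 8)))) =51 / 260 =0.20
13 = 13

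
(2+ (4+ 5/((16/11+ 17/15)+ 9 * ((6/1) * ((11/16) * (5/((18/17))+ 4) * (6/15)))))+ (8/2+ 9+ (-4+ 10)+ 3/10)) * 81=3579099777/1743890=2052.37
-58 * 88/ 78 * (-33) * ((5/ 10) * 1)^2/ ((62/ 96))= 336864/ 403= 835.89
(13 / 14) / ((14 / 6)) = 39 / 98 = 0.40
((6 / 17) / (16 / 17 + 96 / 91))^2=74529 / 2383936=0.03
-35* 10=-350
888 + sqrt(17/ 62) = sqrt(1054)/ 62 + 888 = 888.52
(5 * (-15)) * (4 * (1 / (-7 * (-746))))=-150 / 2611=-0.06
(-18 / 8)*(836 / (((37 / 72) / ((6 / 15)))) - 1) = -1081791 / 740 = -1461.88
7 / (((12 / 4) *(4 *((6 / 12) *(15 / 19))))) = 133 / 90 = 1.48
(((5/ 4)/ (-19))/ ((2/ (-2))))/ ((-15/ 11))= -11/ 228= -0.05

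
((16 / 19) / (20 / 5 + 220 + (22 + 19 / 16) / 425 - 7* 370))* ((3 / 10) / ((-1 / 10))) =326400 / 305680151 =0.00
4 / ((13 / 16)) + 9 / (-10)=523 / 130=4.02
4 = 4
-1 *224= -224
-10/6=-5/3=-1.67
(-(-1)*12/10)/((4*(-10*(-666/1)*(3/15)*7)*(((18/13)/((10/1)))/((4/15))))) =13/209790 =0.00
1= 1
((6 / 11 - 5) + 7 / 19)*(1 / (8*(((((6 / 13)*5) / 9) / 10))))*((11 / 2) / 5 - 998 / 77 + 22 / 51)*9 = 3203392491 / 1563320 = 2049.10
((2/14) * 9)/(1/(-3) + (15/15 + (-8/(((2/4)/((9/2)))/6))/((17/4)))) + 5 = 179791/36050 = 4.99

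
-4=-4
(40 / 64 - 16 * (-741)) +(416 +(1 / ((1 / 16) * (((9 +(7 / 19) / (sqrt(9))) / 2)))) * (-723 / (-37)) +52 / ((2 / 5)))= 12471.17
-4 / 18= -0.22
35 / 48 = 0.73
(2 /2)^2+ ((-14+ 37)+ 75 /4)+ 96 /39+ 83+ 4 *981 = 210715 /52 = 4052.21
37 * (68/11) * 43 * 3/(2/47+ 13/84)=1281378672/8569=149536.55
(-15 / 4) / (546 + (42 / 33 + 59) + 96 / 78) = -2145 / 347492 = -0.01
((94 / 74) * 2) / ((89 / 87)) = 8178 / 3293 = 2.48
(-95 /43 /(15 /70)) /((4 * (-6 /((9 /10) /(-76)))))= -7 /1376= -0.01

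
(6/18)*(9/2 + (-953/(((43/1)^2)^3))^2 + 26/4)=146518646256629749540/39959630797262576401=3.67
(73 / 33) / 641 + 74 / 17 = 4.36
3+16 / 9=43 / 9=4.78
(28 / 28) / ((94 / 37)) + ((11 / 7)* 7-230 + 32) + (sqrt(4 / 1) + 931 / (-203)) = -515739 / 2726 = -189.19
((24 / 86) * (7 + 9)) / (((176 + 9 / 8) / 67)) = 102912 / 60931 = 1.69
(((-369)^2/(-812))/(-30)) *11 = 499257/8120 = 61.48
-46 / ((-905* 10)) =23 / 4525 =0.01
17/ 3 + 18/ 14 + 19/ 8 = 1567/ 168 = 9.33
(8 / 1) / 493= 8 / 493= 0.02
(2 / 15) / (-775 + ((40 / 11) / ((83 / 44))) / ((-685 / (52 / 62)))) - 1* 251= -1028557692857 / 4097836605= -251.00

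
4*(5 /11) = 1.82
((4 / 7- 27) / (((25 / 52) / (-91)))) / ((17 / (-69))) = -1725828 / 85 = -20303.86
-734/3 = -244.67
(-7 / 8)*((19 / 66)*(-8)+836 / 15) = -7714 / 165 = -46.75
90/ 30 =3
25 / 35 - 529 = -3698 / 7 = -528.29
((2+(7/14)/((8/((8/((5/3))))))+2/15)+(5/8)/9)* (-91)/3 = -81991/1080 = -75.92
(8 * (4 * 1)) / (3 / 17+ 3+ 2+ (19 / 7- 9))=-952 / 33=-28.85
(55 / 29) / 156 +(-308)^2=429164791 / 4524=94864.01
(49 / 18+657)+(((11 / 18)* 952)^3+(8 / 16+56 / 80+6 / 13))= 18661378632619 / 94770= 196912299.60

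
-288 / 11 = -26.18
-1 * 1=-1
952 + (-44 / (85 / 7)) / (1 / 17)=4452 / 5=890.40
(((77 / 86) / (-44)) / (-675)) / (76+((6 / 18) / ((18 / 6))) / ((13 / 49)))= 91 / 230677800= 0.00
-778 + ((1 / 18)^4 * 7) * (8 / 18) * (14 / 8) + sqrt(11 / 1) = -735041903 / 944784 + sqrt(11) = -774.68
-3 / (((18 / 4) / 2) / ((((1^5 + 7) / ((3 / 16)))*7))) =-3584 / 9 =-398.22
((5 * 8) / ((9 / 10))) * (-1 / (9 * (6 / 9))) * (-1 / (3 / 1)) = 200 / 81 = 2.47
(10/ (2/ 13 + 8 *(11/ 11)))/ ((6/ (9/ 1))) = 195/ 106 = 1.84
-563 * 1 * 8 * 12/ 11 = -54048/ 11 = -4913.45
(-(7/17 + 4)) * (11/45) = -55/51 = -1.08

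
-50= -50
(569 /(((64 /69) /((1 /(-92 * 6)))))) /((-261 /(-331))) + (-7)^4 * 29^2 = 269835024973 /133632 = 2019239.59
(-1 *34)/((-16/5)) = 85/8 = 10.62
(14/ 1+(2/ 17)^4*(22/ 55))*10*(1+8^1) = 105237036/ 83521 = 1260.01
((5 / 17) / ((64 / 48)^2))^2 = 2025 / 73984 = 0.03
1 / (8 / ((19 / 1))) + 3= 43 / 8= 5.38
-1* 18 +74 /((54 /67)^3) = 9711055 /78732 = 123.34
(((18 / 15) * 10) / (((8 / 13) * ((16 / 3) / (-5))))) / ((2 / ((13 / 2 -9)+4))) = -1755 / 128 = -13.71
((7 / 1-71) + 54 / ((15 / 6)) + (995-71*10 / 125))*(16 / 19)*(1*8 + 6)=5302752 / 475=11163.69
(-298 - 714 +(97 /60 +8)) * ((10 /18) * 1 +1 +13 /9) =-60143 /20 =-3007.15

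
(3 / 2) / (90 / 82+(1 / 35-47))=-1435 / 43886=-0.03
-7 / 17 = -0.41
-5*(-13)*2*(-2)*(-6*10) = 15600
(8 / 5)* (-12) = -96 / 5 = -19.20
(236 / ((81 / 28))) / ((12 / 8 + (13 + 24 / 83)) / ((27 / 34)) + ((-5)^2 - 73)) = -548464 / 197499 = -2.78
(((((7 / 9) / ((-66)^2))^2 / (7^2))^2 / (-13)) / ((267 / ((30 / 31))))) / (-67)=5 / 2838320159984762989041792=0.00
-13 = -13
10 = 10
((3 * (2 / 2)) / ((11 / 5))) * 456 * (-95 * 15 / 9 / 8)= -135375 / 11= -12306.82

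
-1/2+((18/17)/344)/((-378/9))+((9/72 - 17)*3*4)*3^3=-223838051/40936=-5468.00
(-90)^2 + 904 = 9004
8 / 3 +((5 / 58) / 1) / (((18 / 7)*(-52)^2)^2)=366399701237 / 137399887872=2.67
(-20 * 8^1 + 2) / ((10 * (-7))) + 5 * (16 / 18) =2111 / 315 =6.70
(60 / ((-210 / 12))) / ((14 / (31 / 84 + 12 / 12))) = -115 / 343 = -0.34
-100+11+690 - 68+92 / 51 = 27275 / 51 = 534.80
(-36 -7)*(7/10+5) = -2451/10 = -245.10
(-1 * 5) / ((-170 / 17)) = 1 / 2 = 0.50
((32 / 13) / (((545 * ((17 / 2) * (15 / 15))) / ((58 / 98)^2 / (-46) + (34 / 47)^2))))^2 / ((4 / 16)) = 64840173806752763904 / 215878293236906499009763225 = 0.00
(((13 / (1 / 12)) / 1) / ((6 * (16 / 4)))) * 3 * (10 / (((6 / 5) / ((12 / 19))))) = 1950 / 19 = 102.63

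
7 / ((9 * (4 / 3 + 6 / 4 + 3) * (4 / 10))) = 1 / 3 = 0.33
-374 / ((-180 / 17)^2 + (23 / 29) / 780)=-2444905320 / 732894647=-3.34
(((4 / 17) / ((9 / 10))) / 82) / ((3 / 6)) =40 / 6273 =0.01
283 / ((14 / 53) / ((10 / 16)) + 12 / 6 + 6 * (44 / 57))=1424905 / 35518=40.12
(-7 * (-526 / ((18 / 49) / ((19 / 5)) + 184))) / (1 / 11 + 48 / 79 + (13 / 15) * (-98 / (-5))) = 111708059925 / 98777018807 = 1.13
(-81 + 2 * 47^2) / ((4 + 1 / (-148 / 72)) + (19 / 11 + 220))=1765159 / 91673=19.25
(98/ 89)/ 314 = 0.00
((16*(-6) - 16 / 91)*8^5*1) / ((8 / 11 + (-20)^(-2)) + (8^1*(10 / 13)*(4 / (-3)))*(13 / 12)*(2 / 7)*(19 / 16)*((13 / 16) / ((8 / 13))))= 45426828902400 / 46877389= 969056.29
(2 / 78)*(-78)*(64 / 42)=-64 / 21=-3.05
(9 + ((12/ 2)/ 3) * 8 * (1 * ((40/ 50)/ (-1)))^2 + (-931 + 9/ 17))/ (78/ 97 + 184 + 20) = -12521827/ 2814350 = -4.45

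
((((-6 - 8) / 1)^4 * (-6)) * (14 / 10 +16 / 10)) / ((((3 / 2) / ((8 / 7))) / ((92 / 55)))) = -881273.02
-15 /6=-5 /2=-2.50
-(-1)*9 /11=9 /11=0.82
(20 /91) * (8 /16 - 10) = -190 /91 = -2.09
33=33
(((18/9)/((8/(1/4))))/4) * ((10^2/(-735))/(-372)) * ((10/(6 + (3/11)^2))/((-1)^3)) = -605/64308384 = -0.00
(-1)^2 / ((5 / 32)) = 32 / 5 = 6.40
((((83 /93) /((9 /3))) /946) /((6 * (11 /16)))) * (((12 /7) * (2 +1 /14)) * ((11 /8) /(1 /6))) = 4814 /2155461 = 0.00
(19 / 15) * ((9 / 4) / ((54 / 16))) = 38 / 45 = 0.84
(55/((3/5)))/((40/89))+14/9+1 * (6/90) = 74009/360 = 205.58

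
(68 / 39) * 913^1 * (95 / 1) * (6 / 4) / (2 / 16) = 23591920 / 13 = 1814763.08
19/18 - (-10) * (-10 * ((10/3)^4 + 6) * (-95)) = 199234171/162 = 1229840.56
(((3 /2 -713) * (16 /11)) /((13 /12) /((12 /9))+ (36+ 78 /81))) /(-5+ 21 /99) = 7376832 /1289201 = 5.72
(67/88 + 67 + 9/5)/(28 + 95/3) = 91821/78760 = 1.17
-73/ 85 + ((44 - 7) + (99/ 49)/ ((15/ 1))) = 151089/ 4165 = 36.28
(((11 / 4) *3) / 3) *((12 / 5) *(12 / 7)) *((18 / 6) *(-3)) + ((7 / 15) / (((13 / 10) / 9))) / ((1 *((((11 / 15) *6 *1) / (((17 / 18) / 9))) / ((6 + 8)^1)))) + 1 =-99.75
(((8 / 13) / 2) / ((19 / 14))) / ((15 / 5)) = 56 / 741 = 0.08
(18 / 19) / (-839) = -18 / 15941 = -0.00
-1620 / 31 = -52.26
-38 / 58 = -19 / 29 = -0.66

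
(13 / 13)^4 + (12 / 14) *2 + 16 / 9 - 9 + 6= 94 / 63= 1.49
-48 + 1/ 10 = -479/ 10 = -47.90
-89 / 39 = -2.28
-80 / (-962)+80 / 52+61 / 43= 4837 / 1591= 3.04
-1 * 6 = -6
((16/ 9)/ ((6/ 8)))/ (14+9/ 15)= 320/ 1971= 0.16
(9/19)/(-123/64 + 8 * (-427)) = -576/4156193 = -0.00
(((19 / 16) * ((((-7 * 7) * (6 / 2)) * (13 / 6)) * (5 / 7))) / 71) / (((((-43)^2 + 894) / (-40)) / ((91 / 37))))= 0.14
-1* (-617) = 617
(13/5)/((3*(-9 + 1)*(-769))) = 13/92280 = 0.00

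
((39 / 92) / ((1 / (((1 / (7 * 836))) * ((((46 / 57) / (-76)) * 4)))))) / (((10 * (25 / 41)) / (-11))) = 0.00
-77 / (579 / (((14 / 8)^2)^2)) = -184877 / 148224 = -1.25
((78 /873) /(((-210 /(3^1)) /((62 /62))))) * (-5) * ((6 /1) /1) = 0.04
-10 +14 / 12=-53 / 6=-8.83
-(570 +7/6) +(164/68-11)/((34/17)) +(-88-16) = -69305/102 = -679.46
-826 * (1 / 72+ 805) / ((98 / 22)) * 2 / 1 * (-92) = 1730367694 / 63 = 27466153.87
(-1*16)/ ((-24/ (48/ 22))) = 16/ 11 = 1.45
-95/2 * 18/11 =-855/11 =-77.73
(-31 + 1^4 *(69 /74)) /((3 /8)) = -8900 /111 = -80.18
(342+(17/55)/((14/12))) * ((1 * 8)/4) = 263544/385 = 684.53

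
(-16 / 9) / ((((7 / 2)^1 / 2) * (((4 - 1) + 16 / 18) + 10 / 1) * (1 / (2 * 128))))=-16384 / 875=-18.72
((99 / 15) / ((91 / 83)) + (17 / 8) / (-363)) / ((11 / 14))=7946321 / 1038180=7.65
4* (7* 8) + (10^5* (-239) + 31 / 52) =-1242788321 / 52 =-23899775.40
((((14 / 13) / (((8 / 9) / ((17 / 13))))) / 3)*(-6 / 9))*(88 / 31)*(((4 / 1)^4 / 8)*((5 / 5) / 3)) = -167552 / 15717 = -10.66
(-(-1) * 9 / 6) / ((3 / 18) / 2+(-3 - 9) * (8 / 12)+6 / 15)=-90 / 451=-0.20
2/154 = 1/77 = 0.01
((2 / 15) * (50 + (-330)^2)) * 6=87160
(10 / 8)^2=25 / 16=1.56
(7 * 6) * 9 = 378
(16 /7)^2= 256 /49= 5.22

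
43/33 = 1.30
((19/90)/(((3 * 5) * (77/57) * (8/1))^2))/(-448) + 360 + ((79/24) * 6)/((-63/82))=127864529401141/382491648000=334.29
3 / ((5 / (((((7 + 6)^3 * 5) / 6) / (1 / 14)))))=15379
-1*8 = -8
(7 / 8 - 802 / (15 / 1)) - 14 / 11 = -71101 / 1320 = -53.86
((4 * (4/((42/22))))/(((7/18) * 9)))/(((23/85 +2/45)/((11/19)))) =987360/224371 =4.40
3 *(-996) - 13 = -3001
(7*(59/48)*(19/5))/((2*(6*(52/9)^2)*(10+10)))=70623/17305600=0.00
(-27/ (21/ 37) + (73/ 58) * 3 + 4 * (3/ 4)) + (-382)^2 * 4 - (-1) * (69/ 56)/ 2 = 1895714105/ 3248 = 583655.82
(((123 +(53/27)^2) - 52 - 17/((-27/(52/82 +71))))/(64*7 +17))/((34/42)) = 0.32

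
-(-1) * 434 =434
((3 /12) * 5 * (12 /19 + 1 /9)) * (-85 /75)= -2159 /2052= -1.05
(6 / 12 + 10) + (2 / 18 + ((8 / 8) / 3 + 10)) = 377 / 18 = 20.94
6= 6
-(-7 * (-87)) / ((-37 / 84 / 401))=20513556 / 37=554420.43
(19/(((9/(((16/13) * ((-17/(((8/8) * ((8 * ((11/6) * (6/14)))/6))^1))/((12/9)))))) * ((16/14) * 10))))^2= 250493929/32718400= 7.66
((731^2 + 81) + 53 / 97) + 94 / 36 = 933141245 / 1746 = 534445.16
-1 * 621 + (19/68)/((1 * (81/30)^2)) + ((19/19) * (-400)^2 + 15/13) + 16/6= 25678013005/161109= 159382.86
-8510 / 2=-4255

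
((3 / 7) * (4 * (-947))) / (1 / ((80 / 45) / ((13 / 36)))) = -727296 / 91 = -7992.26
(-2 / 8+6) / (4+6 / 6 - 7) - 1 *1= -31 / 8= -3.88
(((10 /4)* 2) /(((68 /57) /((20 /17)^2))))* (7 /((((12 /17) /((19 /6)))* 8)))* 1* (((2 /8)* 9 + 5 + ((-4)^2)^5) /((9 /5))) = 736047186875 /55488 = 13264979.58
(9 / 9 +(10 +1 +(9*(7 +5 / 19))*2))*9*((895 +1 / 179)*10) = 39103080480 / 3401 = 11497524.40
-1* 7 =-7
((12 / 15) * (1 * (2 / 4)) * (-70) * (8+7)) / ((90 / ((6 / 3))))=-9.33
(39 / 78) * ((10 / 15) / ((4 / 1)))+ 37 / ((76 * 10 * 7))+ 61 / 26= 505513 / 207480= 2.44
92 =92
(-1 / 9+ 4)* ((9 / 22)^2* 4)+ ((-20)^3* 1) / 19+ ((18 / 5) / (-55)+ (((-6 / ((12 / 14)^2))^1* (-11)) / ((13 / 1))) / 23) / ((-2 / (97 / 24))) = -2073376201709 / 4949287200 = -418.92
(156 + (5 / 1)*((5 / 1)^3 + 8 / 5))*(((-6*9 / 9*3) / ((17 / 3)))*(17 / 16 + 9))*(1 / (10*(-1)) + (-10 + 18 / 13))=3885944139 / 17680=219793.22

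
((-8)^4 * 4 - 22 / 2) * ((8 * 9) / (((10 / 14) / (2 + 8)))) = 16503984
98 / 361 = 0.27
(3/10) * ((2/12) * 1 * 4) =0.20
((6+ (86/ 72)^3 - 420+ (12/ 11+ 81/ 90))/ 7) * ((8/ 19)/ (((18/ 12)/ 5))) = -1052875403/ 12798324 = -82.27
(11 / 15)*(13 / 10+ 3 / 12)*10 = 11.37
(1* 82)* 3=246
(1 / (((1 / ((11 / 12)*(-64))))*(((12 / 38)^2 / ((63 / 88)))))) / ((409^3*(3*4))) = -2527 / 4926090888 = -0.00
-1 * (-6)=6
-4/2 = -2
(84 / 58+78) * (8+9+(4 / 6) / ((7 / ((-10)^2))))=2107.27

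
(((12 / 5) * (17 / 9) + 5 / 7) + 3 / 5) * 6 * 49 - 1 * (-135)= 9271 / 5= 1854.20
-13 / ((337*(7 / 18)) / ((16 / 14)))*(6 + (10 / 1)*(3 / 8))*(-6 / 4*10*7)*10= 2737800 / 2359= 1160.58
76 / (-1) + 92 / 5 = -288 / 5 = -57.60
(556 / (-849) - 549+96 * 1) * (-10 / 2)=1925765 / 849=2268.27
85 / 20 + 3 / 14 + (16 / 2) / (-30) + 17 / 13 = 30059 / 5460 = 5.51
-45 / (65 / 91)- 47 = -110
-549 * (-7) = 3843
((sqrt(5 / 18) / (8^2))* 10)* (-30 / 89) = -25* sqrt(10) / 2848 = -0.03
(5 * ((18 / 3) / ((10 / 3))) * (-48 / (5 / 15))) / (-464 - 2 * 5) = 216 / 79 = 2.73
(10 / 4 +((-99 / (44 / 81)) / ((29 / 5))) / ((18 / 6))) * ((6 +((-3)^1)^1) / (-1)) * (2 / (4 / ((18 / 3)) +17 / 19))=158175 / 5162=30.64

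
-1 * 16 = -16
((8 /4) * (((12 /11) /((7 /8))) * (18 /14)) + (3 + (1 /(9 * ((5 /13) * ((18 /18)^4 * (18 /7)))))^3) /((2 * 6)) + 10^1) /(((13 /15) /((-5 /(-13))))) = 46253310727769 /7745518740960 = 5.97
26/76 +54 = 54.34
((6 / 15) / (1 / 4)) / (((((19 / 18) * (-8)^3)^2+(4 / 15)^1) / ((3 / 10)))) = 243 / 147865735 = 0.00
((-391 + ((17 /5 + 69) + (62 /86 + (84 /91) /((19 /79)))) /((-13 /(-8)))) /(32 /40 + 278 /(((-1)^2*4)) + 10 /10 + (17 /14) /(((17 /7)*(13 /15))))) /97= -2445747 /49621312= -0.05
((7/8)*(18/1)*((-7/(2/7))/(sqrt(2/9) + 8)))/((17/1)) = -3969/1394 + 1323*sqrt(2)/11152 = -2.68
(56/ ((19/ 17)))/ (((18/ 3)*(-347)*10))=-238/ 98895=-0.00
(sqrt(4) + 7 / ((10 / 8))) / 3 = 38 / 15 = 2.53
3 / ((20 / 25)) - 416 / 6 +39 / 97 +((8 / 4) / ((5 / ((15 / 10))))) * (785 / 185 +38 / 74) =-13421543 / 215340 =-62.33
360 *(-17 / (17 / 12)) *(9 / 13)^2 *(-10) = 3499200 / 169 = 20705.33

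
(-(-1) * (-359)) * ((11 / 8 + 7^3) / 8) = -989045 / 64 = -15453.83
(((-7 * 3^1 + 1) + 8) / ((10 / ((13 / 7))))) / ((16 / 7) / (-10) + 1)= -26 / 9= -2.89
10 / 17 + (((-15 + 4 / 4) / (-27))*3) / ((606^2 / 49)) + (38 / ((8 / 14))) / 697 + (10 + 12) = 13064035286 / 575917857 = 22.68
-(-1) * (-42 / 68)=-21 / 34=-0.62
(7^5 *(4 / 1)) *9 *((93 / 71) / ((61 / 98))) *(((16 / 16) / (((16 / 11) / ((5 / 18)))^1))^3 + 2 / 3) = 410816447888959 / 478973952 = 857701.02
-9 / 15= -3 / 5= -0.60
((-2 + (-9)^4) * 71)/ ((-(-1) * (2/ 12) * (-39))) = -931378/ 13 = -71644.46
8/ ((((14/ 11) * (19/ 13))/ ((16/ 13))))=704/ 133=5.29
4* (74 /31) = 296 /31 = 9.55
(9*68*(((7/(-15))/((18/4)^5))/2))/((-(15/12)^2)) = 121856/2460375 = 0.05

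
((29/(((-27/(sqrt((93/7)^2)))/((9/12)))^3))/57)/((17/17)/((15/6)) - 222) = 4319695/37432813824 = 0.00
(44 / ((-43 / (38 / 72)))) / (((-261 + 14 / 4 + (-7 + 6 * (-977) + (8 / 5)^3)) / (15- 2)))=679250 / 592342587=0.00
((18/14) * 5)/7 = 45/49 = 0.92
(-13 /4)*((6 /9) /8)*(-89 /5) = 1157 /240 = 4.82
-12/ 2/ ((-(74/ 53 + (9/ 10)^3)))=2.82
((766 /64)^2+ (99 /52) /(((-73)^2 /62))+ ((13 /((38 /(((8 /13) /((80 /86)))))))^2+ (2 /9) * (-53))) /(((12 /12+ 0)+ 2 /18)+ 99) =757980914738117 /576847521203200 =1.31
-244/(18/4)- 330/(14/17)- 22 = -30047/63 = -476.94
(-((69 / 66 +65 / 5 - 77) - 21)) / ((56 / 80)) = 9235 / 77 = 119.94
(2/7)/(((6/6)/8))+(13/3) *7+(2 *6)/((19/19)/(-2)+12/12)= 1189/21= 56.62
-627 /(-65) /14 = 627 /910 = 0.69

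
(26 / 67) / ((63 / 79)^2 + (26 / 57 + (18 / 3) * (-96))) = -711474 / 1054044067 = -0.00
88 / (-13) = -88 / 13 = -6.77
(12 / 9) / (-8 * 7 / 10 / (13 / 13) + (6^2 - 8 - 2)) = 10 / 153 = 0.07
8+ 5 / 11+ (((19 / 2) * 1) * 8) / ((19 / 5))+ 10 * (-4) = -127 / 11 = -11.55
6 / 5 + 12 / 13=138 / 65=2.12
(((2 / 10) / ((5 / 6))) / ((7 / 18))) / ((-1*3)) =-36 / 175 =-0.21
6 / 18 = 1 / 3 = 0.33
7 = 7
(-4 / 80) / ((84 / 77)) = -11 / 240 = -0.05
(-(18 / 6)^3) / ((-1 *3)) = 9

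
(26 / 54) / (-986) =-13 / 26622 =-0.00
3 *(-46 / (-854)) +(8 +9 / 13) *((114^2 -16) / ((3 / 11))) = 413696.06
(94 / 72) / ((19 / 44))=517 / 171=3.02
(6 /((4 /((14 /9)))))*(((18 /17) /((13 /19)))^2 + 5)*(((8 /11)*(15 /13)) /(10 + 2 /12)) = 606763920 /426040043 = 1.42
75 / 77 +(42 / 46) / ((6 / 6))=3342 / 1771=1.89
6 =6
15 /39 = 5 /13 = 0.38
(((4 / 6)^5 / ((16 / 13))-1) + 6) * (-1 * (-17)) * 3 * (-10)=-210970 / 81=-2604.57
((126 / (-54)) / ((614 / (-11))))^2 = 5929 / 3392964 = 0.00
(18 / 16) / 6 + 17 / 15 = 1.32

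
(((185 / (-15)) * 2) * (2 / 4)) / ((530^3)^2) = -37 / 66493083387000000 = -0.00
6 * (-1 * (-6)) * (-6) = -216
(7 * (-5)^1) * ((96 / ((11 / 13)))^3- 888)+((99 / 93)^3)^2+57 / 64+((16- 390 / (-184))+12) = -88822979968135929493955 / 1738825611932992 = -51082166.81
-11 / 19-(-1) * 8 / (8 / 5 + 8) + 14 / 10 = 943 / 570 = 1.65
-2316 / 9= -772 / 3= -257.33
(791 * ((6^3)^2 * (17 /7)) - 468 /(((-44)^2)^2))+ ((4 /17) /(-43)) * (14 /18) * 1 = 552516774941727281 /6164680896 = 89626176.00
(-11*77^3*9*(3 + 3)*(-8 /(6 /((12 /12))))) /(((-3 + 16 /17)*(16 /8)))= -439054308 /5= -87810861.60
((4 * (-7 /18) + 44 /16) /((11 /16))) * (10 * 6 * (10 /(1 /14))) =481600 /33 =14593.94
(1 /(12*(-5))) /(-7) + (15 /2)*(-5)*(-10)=375.00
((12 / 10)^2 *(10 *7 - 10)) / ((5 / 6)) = 2592 / 25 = 103.68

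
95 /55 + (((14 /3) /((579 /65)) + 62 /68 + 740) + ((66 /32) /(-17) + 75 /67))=259121304367 /348205968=744.16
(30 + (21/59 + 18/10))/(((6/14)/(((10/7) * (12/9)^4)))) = 539648/1593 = 338.76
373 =373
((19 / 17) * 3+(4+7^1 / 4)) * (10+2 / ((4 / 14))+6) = 14237 / 68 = 209.37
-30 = -30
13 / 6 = 2.17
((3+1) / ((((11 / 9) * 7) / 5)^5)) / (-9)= -82012500 / 2706784157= -0.03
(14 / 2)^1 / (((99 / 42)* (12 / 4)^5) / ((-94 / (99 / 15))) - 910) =-46060 / 6252427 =-0.01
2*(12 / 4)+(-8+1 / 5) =-9 / 5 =-1.80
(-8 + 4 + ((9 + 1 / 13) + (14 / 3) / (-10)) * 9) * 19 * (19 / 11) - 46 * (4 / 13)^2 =22377981 / 9295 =2407.53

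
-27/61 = -0.44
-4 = -4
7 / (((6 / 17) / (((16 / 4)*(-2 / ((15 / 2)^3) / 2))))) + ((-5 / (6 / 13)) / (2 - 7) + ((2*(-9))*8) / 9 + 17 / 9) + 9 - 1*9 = -245683 / 20250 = -12.13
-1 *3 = -3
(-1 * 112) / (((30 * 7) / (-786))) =2096 / 5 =419.20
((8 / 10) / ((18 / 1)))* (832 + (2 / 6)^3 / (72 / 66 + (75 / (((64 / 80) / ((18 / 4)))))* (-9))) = 15007254736 / 405845235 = 36.98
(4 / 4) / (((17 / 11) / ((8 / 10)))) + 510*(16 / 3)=231244 / 85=2720.52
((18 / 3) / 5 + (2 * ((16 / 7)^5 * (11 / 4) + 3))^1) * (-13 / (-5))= 382731596 / 420175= 910.89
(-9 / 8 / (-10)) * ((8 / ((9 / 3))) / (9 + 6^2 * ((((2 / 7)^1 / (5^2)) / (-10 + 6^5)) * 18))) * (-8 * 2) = -1087240 / 2038791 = -0.53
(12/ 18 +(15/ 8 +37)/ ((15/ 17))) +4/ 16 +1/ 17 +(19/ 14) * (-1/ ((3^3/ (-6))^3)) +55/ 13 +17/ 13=50.59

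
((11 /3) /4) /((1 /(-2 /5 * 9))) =-33 /10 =-3.30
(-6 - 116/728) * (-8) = 4484/91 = 49.27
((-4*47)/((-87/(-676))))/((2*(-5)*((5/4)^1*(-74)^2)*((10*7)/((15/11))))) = 31772/76424425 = 0.00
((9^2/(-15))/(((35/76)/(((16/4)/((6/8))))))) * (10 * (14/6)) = -7296/5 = -1459.20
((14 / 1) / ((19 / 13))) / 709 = 182 / 13471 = 0.01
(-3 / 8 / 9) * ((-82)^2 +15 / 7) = -47083 / 168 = -280.26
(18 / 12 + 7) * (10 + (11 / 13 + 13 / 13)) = 1309 / 13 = 100.69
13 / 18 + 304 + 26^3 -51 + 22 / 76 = 3048932 / 171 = 17830.01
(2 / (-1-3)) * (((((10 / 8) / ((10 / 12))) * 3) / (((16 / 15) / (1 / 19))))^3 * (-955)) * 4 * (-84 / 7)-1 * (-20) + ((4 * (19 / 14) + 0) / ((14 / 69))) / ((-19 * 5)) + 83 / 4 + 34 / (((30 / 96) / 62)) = 44982484872877 / 6883143680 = 6535.17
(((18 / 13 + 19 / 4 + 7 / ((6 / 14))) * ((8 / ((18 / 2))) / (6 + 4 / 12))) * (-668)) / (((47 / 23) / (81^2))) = -78514495560 / 11609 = -6763243.65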